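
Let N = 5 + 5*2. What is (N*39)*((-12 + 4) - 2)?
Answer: -5850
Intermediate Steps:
N = 15 (N = 5 + 10 = 15)
(N*39)*((-12 + 4) - 2) = (15*39)*((-12 + 4) - 2) = 585*(-8 - 2) = 585*(-10) = -5850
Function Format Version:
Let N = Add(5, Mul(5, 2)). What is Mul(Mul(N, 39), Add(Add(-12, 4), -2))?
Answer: -5850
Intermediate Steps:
N = 15 (N = Add(5, 10) = 15)
Mul(Mul(N, 39), Add(Add(-12, 4), -2)) = Mul(Mul(15, 39), Add(Add(-12, 4), -2)) = Mul(585, Add(-8, -2)) = Mul(585, -10) = -5850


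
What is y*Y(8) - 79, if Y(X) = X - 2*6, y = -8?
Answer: -47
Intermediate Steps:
Y(X) = -12 + X (Y(X) = X - 12 = -12 + X)
y*Y(8) - 79 = -8*(-12 + 8) - 79 = -8*(-4) - 79 = 32 - 79 = -47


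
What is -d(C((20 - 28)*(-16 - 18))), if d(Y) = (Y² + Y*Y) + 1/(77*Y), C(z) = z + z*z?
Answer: -63054396600459265/5717712 ≈ -1.1028e+10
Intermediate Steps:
C(z) = z + z²
d(Y) = 2*Y² + 1/(77*Y) (d(Y) = (Y² + Y²) + 1/(77*Y) = 2*Y² + 1/(77*Y))
-d(C((20 - 28)*(-16 - 18))) = -(1 + 154*(((20 - 28)*(-16 - 18))*(1 + (20 - 28)*(-16 - 18)))³)/(77*(((20 - 28)*(-16 - 18))*(1 + (20 - 28)*(-16 - 18)))) = -(1 + 154*((-8*(-34))*(1 - 8*(-34)))³)/(77*((-8*(-34))*(1 - 8*(-34)))) = -(1 + 154*(272*(1 + 272))³)/(77*(272*(1 + 272))) = -(1 + 154*(272*273)³)/(77*(272*273)) = -(1 + 154*74256³)/(77*74256) = -(1 + 154*409444133769216)/(77*74256) = -(1 + 63054396600459264)/(77*74256) = -63054396600459265/(77*74256) = -1*63054396600459265/5717712 = -63054396600459265/5717712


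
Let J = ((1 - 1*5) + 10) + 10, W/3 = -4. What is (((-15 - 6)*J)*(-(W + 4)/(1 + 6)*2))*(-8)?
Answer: 6144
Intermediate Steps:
W = -12 (W = 3*(-4) = -12)
J = 16 (J = ((1 - 5) + 10) + 10 = (-4 + 10) + 10 = 6 + 10 = 16)
(((-15 - 6)*J)*(-(W + 4)/(1 + 6)*2))*(-8) = (((-15 - 6)*16)*(-(-12 + 4)/(1 + 6)*2))*(-8) = ((-21*16)*(-(-8)/7*2))*(-8) = -336*(-(-8)/7)*2*(-8) = -336*(-1*(-8/7))*2*(-8) = -384*2*(-8) = -336*16/7*(-8) = -768*(-8) = 6144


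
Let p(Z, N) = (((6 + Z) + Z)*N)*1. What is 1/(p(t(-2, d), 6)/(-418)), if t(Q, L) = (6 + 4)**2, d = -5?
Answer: -209/618 ≈ -0.33819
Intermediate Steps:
t(Q, L) = 100 (t(Q, L) = 10**2 = 100)
p(Z, N) = N*(6 + 2*Z) (p(Z, N) = ((6 + 2*Z)*N)*1 = (N*(6 + 2*Z))*1 = N*(6 + 2*Z))
1/(p(t(-2, d), 6)/(-418)) = 1/((2*6*(3 + 100))/(-418)) = 1/((2*6*103)*(-1/418)) = 1/(1236*(-1/418)) = 1/(-618/209) = -209/618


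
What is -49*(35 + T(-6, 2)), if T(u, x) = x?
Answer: -1813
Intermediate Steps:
-49*(35 + T(-6, 2)) = -49*(35 + 2) = -49*37 = -1813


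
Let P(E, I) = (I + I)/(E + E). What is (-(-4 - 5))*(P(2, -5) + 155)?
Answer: 2745/2 ≈ 1372.5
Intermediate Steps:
P(E, I) = I/E (P(E, I) = (2*I)/((2*E)) = (2*I)*(1/(2*E)) = I/E)
(-(-4 - 5))*(P(2, -5) + 155) = (-(-4 - 5))*(-5/2 + 155) = (-1*(-9))*(-5*1/2 + 155) = 9*(-5/2 + 155) = 9*(305/2) = 2745/2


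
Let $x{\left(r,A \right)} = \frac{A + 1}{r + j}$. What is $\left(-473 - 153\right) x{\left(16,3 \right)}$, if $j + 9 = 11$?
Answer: $- \frac{1252}{9} \approx -139.11$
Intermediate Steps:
$j = 2$ ($j = -9 + 11 = 2$)
$x{\left(r,A \right)} = \frac{1 + A}{2 + r}$ ($x{\left(r,A \right)} = \frac{A + 1}{r + 2} = \frac{1 + A}{2 + r}$)
$\left(-473 - 153\right) x{\left(16,3 \right)} = \left(-473 - 153\right) \frac{1 + 3}{2 + 16} = - 626 \cdot \frac{1}{18} \cdot 4 = \left(-626\right) \frac{2}{9} = - \frac{1252}{9}$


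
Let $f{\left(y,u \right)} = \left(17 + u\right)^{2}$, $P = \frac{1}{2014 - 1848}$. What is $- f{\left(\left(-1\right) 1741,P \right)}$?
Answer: $- \frac{7969329}{27556} \approx -289.21$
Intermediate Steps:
$P = \frac{1}{166} \approx 0.0060241$
$- f{\left(\left(-1\right) 1741,P \right)} = - \left(17 + \frac{1}{166}\right)^{2} = - \left(\frac{2823}{166}\right)^{2} = \left(-1\right) \frac{7969329}{27556} = - \frac{7969329}{27556}$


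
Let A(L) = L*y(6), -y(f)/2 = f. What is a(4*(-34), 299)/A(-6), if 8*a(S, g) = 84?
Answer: 7/48 ≈ 0.14583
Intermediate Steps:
a(S, g) = 21/2 (a(S, g) = (1/8)*84 = 21/2)
y(f) = -2*f
A(L) = -12*L (A(L) = L*(-2*6) = L*(-12) = -12*L)
a(4*(-34), 299)/A(-6) = 21/(2*((-12*(-6)))) = (21/2)/72 = (21/2)*(1/72) = 7/48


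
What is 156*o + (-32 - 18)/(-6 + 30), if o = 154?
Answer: 288263/12 ≈ 24022.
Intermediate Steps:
156*o + (-32 - 18)/(-6 + 30) = 156*154 + (-32 - 18)/(-6 + 30) = 24024 - 50/24 = 24024 - 50*1/24 = 24024 - 25/12 = 288263/12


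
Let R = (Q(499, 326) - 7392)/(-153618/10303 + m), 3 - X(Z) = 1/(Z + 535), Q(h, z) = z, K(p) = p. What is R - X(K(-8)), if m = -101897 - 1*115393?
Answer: -1749542002547/589948170588 ≈ -2.9656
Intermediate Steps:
X(Z) = 3 - 1/(535 + Z) (X(Z) = 3 - 1/(Z + 535) = 3 - 1/(535 + Z))
m = -217290 (m = -101897 - 115393 = -217290)
R = 36400499/1119446244 (R = (326 - 7392)/(-153618/10303 - 217290) = -7066/(-153618*1/10303 - 217290) = -7066/(-153618/10303 - 217290) = -7066/(-2238892488/10303) = -7066*(-10303/2238892488) = 36400499/1119446244 ≈ 0.032517)
R - X(K(-8)) = 36400499/1119446244 - (1604 + 3*(-8))/(535 - 8) = 36400499/1119446244 - (1604 - 24)/527 = 36400499/1119446244 - 1580/527 = -1749542002547/589948170588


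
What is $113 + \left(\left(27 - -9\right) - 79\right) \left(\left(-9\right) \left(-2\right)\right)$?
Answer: $-661$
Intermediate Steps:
$113 + \left(\left(27 - -9\right) - 79\right) \left(\left(-9\right) \left(-2\right)\right) = 113 + \left(\left(27 + 9\right) - 79\right) 18 = 113 + \left(36 - 79\right) 18 = 113 - 774 = -661$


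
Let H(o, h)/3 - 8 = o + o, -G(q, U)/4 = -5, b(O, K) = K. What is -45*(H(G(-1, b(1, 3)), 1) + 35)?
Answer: -8055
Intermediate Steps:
G(q, U) = 20 (G(q, U) = -4*(-5) = 20)
H(o, h) = 24 + 6*o (H(o, h) = 24 + 3*(o + o) = 24 + 3*(2*o) = 24 + 6*o)
-45*(H(G(-1, b(1, 3)), 1) + 35) = -45*((24 + 6*20) + 35) = -45*((24 + 120) + 35) = -45*(144 + 35) = -45*179 = -8055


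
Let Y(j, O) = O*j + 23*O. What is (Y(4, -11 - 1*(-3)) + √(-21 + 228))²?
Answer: 46863 - 1296*√23 ≈ 40648.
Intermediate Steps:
Y(j, O) = 23*O + O*j
(Y(4, -11 - 1*(-3)) + √(-21 + 228))² = ((-11 - 1*(-3))*(23 + 4) + √(-21 + 228))² = ((-11 + 3)*27 + √207)² = (-8*27 + 3*√23)² = (-216 + 3*√23)²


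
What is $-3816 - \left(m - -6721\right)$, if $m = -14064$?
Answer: $3527$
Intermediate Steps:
$-3816 - \left(m - -6721\right) = -3816 - \left(-14064 - -6721\right) = -3816 - \left(-14064 + 6721\right) = -3816 - -7343 = -3816 + 7343 = 3527$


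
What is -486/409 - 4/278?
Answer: -68372/56851 ≈ -1.2027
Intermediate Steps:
-486/409 - 4/278 = -486*1/409 - 4*1/278 = -486/409 - 2/139 = -68372/56851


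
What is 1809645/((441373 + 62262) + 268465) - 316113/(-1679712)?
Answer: 54729221159/21615093920 ≈ 2.5320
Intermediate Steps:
1809645/((441373 + 62262) + 268465) - 316113/(-1679712) = 1809645/(503635 + 268465) - 316113*(-1/1679712) = 1809645/772100 + 105371/559904 = 1809645*(1/772100) + 105371/559904 = 361929/154420 + 105371/559904 = 54729221159/21615093920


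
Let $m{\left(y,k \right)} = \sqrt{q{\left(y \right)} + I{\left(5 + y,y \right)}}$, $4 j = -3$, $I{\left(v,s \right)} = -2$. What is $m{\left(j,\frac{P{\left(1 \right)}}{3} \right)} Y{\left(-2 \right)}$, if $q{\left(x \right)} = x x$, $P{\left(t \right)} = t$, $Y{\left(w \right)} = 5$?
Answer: $\frac{5 i \sqrt{23}}{4} \approx 5.9948 i$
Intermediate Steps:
$j = - \frac{3}{4}$ ($j = \frac{1}{4} \left(-3\right) = - \frac{3}{4} \approx -0.75$)
$q{\left(x \right)} = x^{2}$
$m{\left(y,k \right)} = \sqrt{-2 + y^{2}}$ ($m{\left(y,k \right)} = \sqrt{y^{2} - 2} = \sqrt{-2 + y^{2}}$)
$m{\left(j,\frac{P{\left(1 \right)}}{3} \right)} Y{\left(-2 \right)} = \sqrt{-2 + \left(- \frac{3}{4}\right)^{2}} \cdot 5 = \sqrt{-2 + \frac{9}{16}} \cdot 5 = \sqrt{- \frac{23}{16}} \cdot 5 = \frac{i \sqrt{23}}{4} \cdot 5 = \frac{5 i \sqrt{23}}{4}$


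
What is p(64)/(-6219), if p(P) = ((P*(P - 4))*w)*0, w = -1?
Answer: 0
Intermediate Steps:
p(P) = 0 (p(P) = ((P*(P - 4))*(-1))*0 = ((P*(-4 + P))*(-1))*0 = -P*(-4 + P)*0 = 0)
p(64)/(-6219) = 0/(-6219) = 0*(-1/6219) = 0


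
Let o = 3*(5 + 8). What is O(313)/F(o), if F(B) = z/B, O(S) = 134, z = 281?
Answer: 5226/281 ≈ 18.598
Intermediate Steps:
o = 39 (o = 3*13 = 39)
F(B) = 281/B
O(313)/F(o) = 134/((281/39)) = 134/((281*(1/39))) = 134/(281/39) = 134*(39/281) = 5226/281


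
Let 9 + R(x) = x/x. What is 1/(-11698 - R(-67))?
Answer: -1/11690 ≈ -8.5543e-5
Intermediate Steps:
R(x) = -8 (R(x) = -9 + x/x = -9 + 1 = -8)
1/(-11698 - R(-67)) = 1/(-11698 - 1*(-8)) = 1/(-11698 + 8) = 1/(-11690) = -1/11690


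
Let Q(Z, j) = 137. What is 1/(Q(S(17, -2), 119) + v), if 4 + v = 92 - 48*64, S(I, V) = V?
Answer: -1/2847 ≈ -0.00035125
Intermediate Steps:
v = -2984 (v = -4 + (92 - 48*64) = -4 + (92 - 3072) = -4 - 2980 = -2984)
1/(Q(S(17, -2), 119) + v) = 1/(137 - 2984) = 1/(-2847) = -1/2847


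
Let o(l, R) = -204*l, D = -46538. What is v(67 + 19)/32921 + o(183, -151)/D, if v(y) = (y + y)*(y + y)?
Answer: 1302893482/766038749 ≈ 1.7008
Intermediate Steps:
v(y) = 4*y² (v(y) = (2*y)*(2*y) = 4*y²)
v(67 + 19)/32921 + o(183, -151)/D = (4*(67 + 19)²)/32921 - 204*183/(-46538) = (4*86²)*(1/32921) - 37332*(-1/46538) = (4*7396)*(1/32921) + 18666/23269 = 29584*(1/32921) + 18666/23269 = 29584/32921 + 18666/23269 = 1302893482/766038749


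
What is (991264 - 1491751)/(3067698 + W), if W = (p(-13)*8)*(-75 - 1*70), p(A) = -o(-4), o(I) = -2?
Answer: -500487/3065378 ≈ -0.16327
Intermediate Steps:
p(A) = 2 (p(A) = -1*(-2) = 2)
W = -2320 (W = (2*8)*(-75 - 1*70) = 16*(-75 - 70) = 16*(-145) = -2320)
(991264 - 1491751)/(3067698 + W) = (991264 - 1491751)/(3067698 - 2320) = -500487/3065378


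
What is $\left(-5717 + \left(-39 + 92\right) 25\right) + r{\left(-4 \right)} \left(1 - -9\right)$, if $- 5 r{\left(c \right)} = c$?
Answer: $-4384$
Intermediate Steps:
$r{\left(c \right)} = - \frac{c}{5}$
$\left(-5717 + \left(-39 + 92\right) 25\right) + r{\left(-4 \right)} \left(1 - -9\right) = \left(-5717 + \left(-39 + 92\right) 25\right) + \left(- \frac{1}{5}\right) \left(-4\right) \left(1 - -9\right) = \left(-5717 + 53 \cdot 25\right) + \frac{4 \left(1 + 9\right)}{5} = \left(-5717 + 1325\right) + \frac{4}{5} \cdot 10 = -4392 + 8 = -4384$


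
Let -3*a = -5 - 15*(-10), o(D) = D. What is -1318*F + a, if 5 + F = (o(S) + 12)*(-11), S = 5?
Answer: 759023/3 ≈ 2.5301e+5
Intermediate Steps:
a = -145/3 (a = -(-5 - 15*(-10))/3 = -(-5 + 150)/3 = -1/3*145 = -145/3 ≈ -48.333)
F = -192 (F = -5 + (5 + 12)*(-11) = -5 + 17*(-11) = -5 - 187 = -192)
-1318*F + a = -1318*(-192) - 145/3 = 253056 - 145/3 = 759023/3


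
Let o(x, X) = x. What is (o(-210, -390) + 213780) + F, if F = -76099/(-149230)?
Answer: 31871127199/149230 ≈ 2.1357e+5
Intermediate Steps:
F = 76099/149230 (F = -76099*(-1/149230) = 76099/149230 ≈ 0.50994)
(o(-210, -390) + 213780) + F = (-210 + 213780) + 76099/149230 = 213570 + 76099/149230 = 31871127199/149230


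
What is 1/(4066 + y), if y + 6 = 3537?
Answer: 1/7597 ≈ 0.00013163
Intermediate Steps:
y = 3531 (y = -6 + 3537 = 3531)
1/(4066 + y) = 1/(4066 + 3531) = 1/7597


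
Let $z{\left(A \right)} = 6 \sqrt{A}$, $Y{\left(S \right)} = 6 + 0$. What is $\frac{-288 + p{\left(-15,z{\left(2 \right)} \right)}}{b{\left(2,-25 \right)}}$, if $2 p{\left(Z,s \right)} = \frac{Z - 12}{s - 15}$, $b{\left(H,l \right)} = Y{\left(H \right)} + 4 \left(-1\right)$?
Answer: $- \frac{9747}{68} + \frac{9 \sqrt{2}}{34} \approx -142.96$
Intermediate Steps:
$Y{\left(S \right)} = 6$
$b{\left(H,l \right)} = 2$ ($b{\left(H,l \right)} = 6 + 4 \left(-1\right) = 6 - 4 = 2$)
$p{\left(Z,s \right)} = \frac{-12 + Z}{2 \left(-15 + s\right)}$ ($p{\left(Z,s \right)} = \frac{\left(Z - 12\right) \frac{1}{s - 15}}{2} = \frac{\left(-12 + Z\right) \frac{1}{-15 + s}}{2} = \frac{\frac{1}{-15 + s} \left(-12 + Z\right)}{2} = \frac{-12 + Z}{2 \left(-15 + s\right)}$)
$\frac{-288 + p{\left(-15,z{\left(2 \right)} \right)}}{b{\left(2,-25 \right)}} = \frac{-288 + \frac{-12 - 15}{2 \left(-15 + 6 \sqrt{2}\right)}}{2} = \left(-288 + \frac{1}{2} \frac{1}{-15 + 6 \sqrt{2}} \left(-27\right)\right) \frac{1}{2} = \left(-288 - \frac{27}{2 \left(-15 + 6 \sqrt{2}\right)}\right) \frac{1}{2} = -144 - \frac{27}{4 \left(-15 + 6 \sqrt{2}\right)}$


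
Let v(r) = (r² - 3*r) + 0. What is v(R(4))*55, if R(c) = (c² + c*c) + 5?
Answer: 69190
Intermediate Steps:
R(c) = 5 + 2*c² (R(c) = (c² + c²) + 5 = 2*c² + 5 = 5 + 2*c²)
v(r) = r² - 3*r
v(R(4))*55 = ((5 + 2*4²)*(-3 + (5 + 2*4²)))*55 = ((5 + 2*16)*(-3 + (5 + 2*16)))*55 = ((5 + 32)*(-3 + (5 + 32)))*55 = (37*(-3 + 37))*55 = (37*34)*55 = 1258*55 = 69190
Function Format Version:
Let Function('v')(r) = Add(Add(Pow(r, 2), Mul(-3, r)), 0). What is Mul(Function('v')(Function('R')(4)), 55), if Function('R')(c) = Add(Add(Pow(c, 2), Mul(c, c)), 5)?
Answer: 69190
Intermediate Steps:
Function('R')(c) = Add(5, Mul(2, Pow(c, 2))) (Function('R')(c) = Add(Add(Pow(c, 2), Pow(c, 2)), 5) = Add(Mul(2, Pow(c, 2)), 5) = Add(5, Mul(2, Pow(c, 2))))
Function('v')(r) = Add(Pow(r, 2), Mul(-3, r))
Mul(Function('v')(Function('R')(4)), 55) = Mul(Mul(Add(5, Mul(2, Pow(4, 2))), Add(-3, Add(5, Mul(2, Pow(4, 2))))), 55) = Mul(Mul(Add(5, Mul(2, 16)), Add(-3, Add(5, Mul(2, 16)))), 55) = Mul(Mul(Add(5, 32), Add(-3, Add(5, 32))), 55) = Mul(Mul(37, Add(-3, 37)), 55) = Mul(Mul(37, 34), 55) = Mul(1258, 55) = 69190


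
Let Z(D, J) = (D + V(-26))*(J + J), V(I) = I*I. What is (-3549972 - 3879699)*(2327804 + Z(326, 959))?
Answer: -31573427068440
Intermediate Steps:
V(I) = I**2
Z(D, J) = 2*J*(676 + D) (Z(D, J) = (D + (-26)**2)*(J + J) = (D + 676)*(2*J) = (676 + D)*(2*J) = 2*J*(676 + D))
(-3549972 - 3879699)*(2327804 + Z(326, 959)) = (-3549972 - 3879699)*(2327804 + 2*959*(676 + 326)) = -7429671*(2327804 + 2*959*1002) = -7429671*(2327804 + 1921836) = -7429671*4249640 = -31573427068440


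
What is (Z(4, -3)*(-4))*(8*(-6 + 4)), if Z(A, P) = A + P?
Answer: 64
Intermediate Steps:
(Z(4, -3)*(-4))*(8*(-6 + 4)) = ((4 - 3)*(-4))*(8*(-6 + 4)) = (1*(-4))*(8*(-2)) = -4*(-16) = 64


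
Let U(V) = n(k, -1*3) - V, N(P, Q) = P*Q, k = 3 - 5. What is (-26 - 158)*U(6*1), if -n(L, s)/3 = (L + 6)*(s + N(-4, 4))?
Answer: -40848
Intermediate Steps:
k = -2
n(L, s) = -3*(-16 + s)*(6 + L) (n(L, s) = -3*(L + 6)*(s - 4*4) = -3*(6 + L)*(s - 16) = -3*(6 + L)*(-16 + s) = -3*(-16 + s)*(6 + L))
U(V) = 228 - V (U(V) = (288 - (-18)*3 + 48*(-2) - 3*(-2)*(-1*3)) - V = (288 - 18*(-3) - 96 - 3*(-2)*(-3)) - V = (288 + 54 - 96 - 18) - V = 228 - V)
(-26 - 158)*U(6*1) = (-26 - 158)*(228 - 6) = -184*(228 - 1*6) = -184*(228 - 6) = -184*222 = -40848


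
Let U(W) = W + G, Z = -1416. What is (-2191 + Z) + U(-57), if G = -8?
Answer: -3672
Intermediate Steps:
U(W) = -8 + W (U(W) = W - 8 = -8 + W)
(-2191 + Z) + U(-57) = (-2191 - 1416) + (-8 - 57) = -3607 - 65 = -3672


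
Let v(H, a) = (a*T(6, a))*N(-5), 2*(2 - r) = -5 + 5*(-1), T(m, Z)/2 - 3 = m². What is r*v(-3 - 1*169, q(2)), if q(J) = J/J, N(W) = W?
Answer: -2730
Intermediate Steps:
T(m, Z) = 6 + 2*m²
r = 7 (r = 2 - (-5 + 5*(-1))/2 = 2 - (-5 - 5)/2 = 2 - ½*(-10) = 2 + 5 = 7)
q(J) = 1
v(H, a) = -390*a (v(H, a) = (a*(6 + 2*6²))*(-5) = (a*(6 + 2*36))*(-5) = (a*(6 + 72))*(-5) = (a*78)*(-5) = (78*a)*(-5) = -390*a)
r*v(-3 - 1*169, q(2)) = 7*(-390*1) = 7*(-390) = -2730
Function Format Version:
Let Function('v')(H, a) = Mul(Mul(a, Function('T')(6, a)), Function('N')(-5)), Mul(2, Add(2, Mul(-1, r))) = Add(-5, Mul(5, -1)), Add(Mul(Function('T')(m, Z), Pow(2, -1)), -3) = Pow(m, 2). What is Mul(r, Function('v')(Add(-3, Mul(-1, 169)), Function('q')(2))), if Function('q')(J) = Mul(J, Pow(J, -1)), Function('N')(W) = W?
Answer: -2730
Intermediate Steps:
Function('T')(m, Z) = Add(6, Mul(2, Pow(m, 2)))
r = 7 (r = Add(2, Mul(Rational(-1, 2), Add(-5, Mul(5, -1)))) = Add(2, Mul(Rational(-1, 2), Add(-5, -5))) = Add(2, Mul(Rational(-1, 2), -10)) = Add(2, 5) = 7)
Function('q')(J) = 1
Function('v')(H, a) = Mul(-390, a) (Function('v')(H, a) = Mul(Mul(a, Add(6, Mul(2, Pow(6, 2)))), -5) = Mul(Mul(a, Add(6, Mul(2, 36))), -5) = Mul(Mul(a, Add(6, 72)), -5) = Mul(Mul(a, 78), -5) = Mul(Mul(78, a), -5) = Mul(-390, a))
Mul(r, Function('v')(Add(-3, Mul(-1, 169)), Function('q')(2))) = Mul(7, Mul(-390, 1)) = Mul(7, -390) = -2730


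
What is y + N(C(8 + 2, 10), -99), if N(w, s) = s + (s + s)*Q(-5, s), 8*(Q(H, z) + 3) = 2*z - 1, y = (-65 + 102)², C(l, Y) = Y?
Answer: 27157/4 ≈ 6789.3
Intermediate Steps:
y = 1369 (y = 37² = 1369)
Q(H, z) = -25/8 + z/4 (Q(H, z) = -3 + (2*z - 1)/8 = -3 + (-1 + 2*z)/8 = -3 + (-⅛ + z/4) = -25/8 + z/4)
N(w, s) = s + 2*s*(-25/8 + s/4) (N(w, s) = s + (s + s)*(-25/8 + s/4) = s + (2*s)*(-25/8 + s/4) = s + 2*s*(-25/8 + s/4))
y + N(C(8 + 2, 10), -99) = 1369 + (¼)*(-99)*(-21 + 2*(-99)) = 1369 + (¼)*(-99)*(-21 - 198) = 1369 + (¼)*(-99)*(-219) = 1369 + 21681/4 = 27157/4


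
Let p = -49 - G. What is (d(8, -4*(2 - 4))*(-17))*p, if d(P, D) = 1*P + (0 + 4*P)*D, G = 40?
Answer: 399432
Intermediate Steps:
p = -89 (p = -49 - 1*40 = -49 - 40 = -89)
d(P, D) = P + 4*D*P (d(P, D) = P + (4*P)*D = P + 4*D*P)
(d(8, -4*(2 - 4))*(-17))*p = ((8*(1 + 4*(-4*(2 - 4))))*(-17))*(-89) = ((8*(1 + 4*(-4*(-2))))*(-17))*(-89) = ((8*(1 + 4*8))*(-17))*(-89) = ((8*(1 + 32))*(-17))*(-89) = ((8*33)*(-17))*(-89) = (264*(-17))*(-89) = -4488*(-89) = 399432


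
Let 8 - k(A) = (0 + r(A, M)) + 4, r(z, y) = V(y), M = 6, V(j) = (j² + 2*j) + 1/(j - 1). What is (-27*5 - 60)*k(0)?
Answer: 8619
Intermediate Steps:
V(j) = j² + 1/(-1 + j) + 2*j (V(j) = (j² + 2*j) + 1/(-1 + j) = j² + 1/(-1 + j) + 2*j)
r(z, y) = (1 + y² + y³ - 2*y)/(-1 + y)
k(A) = -221/5 (k(A) = 8 - ((0 + (1 + 6² + 6³ - 2*6)/(-1 + 6)) + 4) = 8 - ((0 + (1 + 36 + 216 - 12)/5) + 4) = 8 - ((0 + (⅕)*241) + 4) = 8 - ((0 + 241/5) + 4) = 8 - (241/5 + 4) = 8 - 1*261/5 = 8 - 261/5 = -221/5)
(-27*5 - 60)*k(0) = (-27*5 - 60)*(-221/5) = (-135 - 60)*(-221/5) = -195*(-221/5) = 8619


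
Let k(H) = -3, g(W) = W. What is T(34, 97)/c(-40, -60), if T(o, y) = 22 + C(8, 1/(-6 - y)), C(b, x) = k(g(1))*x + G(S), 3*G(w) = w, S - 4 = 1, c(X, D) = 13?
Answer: 7322/4017 ≈ 1.8228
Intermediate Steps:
S = 5 (S = 4 + 1 = 5)
G(w) = w/3
C(b, x) = 5/3 - 3*x (C(b, x) = -3*x + (⅓)*5 = -3*x + 5/3 = 5/3 - 3*x)
T(o, y) = 71/3 - 3/(-6 - y) (T(o, y) = 22 + (5/3 - 3/(-6 - y)) = 71/3 - 3/(-6 - y))
T(34, 97)/c(-40, -60) = ((435 + 71*97)/(3*(6 + 97)))/13 = ((⅓)*(435 + 6887)/103)*(1/13) = ((⅓)*(1/103)*7322)*(1/13) = (7322/309)*(1/13) = 7322/4017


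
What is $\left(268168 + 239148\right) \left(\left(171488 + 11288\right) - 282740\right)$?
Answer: $-50713336624$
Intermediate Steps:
$\left(268168 + 239148\right) \left(\left(171488 + 11288\right) - 282740\right) = 507316 \left(182776 - 282740\right) = 507316 \left(-99964\right) = -50713336624$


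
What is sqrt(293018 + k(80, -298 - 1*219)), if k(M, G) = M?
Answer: sqrt(293098) ≈ 541.38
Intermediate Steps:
sqrt(293018 + k(80, -298 - 1*219)) = sqrt(293018 + 80) = sqrt(293098)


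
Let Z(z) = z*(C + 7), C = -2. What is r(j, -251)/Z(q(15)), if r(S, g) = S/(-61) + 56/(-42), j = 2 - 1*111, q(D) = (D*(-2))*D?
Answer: -83/411750 ≈ -0.00020158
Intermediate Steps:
q(D) = -2*D² (q(D) = (-2*D)*D = -2*D²)
j = -109 (j = 2 - 111 = -109)
r(S, g) = -4/3 - S/61 (r(S, g) = S*(-1/61) + 56*(-1/42) = -S/61 - 4/3 = -4/3 - S/61)
Z(z) = 5*z (Z(z) = z*(-2 + 7) = z*5 = 5*z)
r(j, -251)/Z(q(15)) = (-4/3 - 1/61*(-109))/((5*(-2*15²))) = (-4/3 + 109/61)/((5*(-2*225))) = 83/(183*((5*(-450)))) = (83/183)/(-2250) = (83/183)*(-1/2250) = -83/411750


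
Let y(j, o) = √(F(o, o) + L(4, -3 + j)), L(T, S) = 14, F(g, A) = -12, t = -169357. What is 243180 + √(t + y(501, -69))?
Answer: 243180 + √(-169357 + √2) ≈ 2.4318e+5 + 411.53*I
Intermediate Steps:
y(j, o) = √2 (y(j, o) = √(-12 + 14) = √2)
243180 + √(t + y(501, -69)) = 243180 + √(-169357 + √2)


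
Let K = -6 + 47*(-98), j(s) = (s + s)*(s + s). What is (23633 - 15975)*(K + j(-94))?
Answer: 235345656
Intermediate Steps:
j(s) = 4*s² (j(s) = (2*s)*(2*s) = 4*s²)
K = -4612 (K = -6 - 4606 = -4612)
(23633 - 15975)*(K + j(-94)) = (23633 - 15975)*(-4612 + 4*(-94)²) = 7658*(-4612 + 4*8836) = 7658*(-4612 + 35344) = 7658*30732 = 235345656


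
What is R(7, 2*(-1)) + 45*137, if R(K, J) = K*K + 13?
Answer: 6227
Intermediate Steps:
R(K, J) = 13 + K² (R(K, J) = K² + 13 = 13 + K²)
R(7, 2*(-1)) + 45*137 = (13 + 7²) + 45*137 = (13 + 49) + 6165 = 62 + 6165 = 6227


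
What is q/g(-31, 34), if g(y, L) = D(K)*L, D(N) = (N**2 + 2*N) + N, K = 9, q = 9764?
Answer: 2441/918 ≈ 2.6590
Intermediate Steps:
D(N) = N**2 + 3*N
g(y, L) = 108*L (g(y, L) = (9*(3 + 9))*L = (9*12)*L = 108*L)
q/g(-31, 34) = 9764/((108*34)) = 9764/3672 = 9764*(1/3672) = 2441/918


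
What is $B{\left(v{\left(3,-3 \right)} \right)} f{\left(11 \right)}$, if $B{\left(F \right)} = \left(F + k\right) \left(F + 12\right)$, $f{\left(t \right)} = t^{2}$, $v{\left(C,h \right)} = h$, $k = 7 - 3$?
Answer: $1089$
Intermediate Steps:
$k = 4$
$B{\left(F \right)} = \left(4 + F\right) \left(12 + F\right)$ ($B{\left(F \right)} = \left(F + 4\right) \left(F + 12\right) = \left(4 + F\right) \left(12 + F\right)$)
$B{\left(v{\left(3,-3 \right)} \right)} f{\left(11 \right)} = \left(48 + \left(-3\right)^{2} + 16 \left(-3\right)\right) 11^{2} = \left(48 + 9 - 48\right) 121 = 9 \cdot 121 = 1089$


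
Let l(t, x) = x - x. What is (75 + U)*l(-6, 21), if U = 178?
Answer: 0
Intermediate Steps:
l(t, x) = 0
(75 + U)*l(-6, 21) = (75 + 178)*0 = 253*0 = 0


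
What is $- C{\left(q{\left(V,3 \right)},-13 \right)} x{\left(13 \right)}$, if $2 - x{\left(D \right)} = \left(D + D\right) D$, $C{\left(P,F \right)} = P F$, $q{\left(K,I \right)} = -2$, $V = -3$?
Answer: $8736$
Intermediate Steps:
$C{\left(P,F \right)} = F P$
$x{\left(D \right)} = 2 - 2 D^{2}$ ($x{\left(D \right)} = 2 - \left(D + D\right) D = 2 - 2 D D = 2 - 2 D^{2}$)
$- C{\left(q{\left(V,3 \right)},-13 \right)} x{\left(13 \right)} = - \left(-13\right) \left(-2\right) \left(2 - 2 \cdot 13^{2}\right) = - 26 \left(2 - 338\right) = - 26 \left(-336\right) = \left(-1\right) \left(-8736\right) = 8736$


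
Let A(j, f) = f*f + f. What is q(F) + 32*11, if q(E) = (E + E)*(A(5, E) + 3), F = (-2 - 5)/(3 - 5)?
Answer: 1933/4 ≈ 483.25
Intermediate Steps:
F = 7/2 (F = -7/(-2) = -7*(-½) = 7/2 ≈ 3.5000)
A(j, f) = f + f² (A(j, f) = f² + f = f + f²)
q(E) = 2*E*(3 + E*(1 + E)) (q(E) = (E + E)*(E*(1 + E) + 3) = (2*E)*(3 + E*(1 + E)) = 2*E*(3 + E*(1 + E)))
q(F) + 32*11 = 2*(7/2)*(3 + 7*(1 + 7/2)/2) + 32*11 = 2*(7/2)*(3 + (7/2)*(9/2)) + 352 = 2*(7/2)*(3 + 63/4) + 352 = 2*(7/2)*(75/4) + 352 = 525/4 + 352 = 1933/4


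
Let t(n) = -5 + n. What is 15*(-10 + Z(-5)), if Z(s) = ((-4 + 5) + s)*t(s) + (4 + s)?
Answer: 435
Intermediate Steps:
Z(s) = 4 + s + (1 + s)*(-5 + s) (Z(s) = ((-4 + 5) + s)*(-5 + s) + (4 + s) = (1 + s)*(-5 + s) + (4 + s) = 4 + s + (1 + s)*(-5 + s))
15*(-10 + Z(-5)) = 15*(-10 + (-1 + (-5)² - 3*(-5))) = 15*(-10 + (-1 + 25 + 15)) = 15*(-10 + 39) = 15*29 = 435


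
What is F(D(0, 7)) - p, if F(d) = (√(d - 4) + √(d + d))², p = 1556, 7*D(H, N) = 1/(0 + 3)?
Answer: -10919/7 + 2*I*√166/21 ≈ -1559.9 + 1.2271*I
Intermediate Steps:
D(H, N) = 1/21 (D(H, N) = 1/(7*(0 + 3)) = (⅐)/3 = (⅐)*(⅓) = 1/21)
F(d) = (√(-4 + d) + √2*√d)² (F(d) = (√(-4 + d) + √(2*d))² = (√(-4 + d) + √2*√d)²)
F(D(0, 7)) - p = (√(-4 + 1/21) + √2*√(1/21))² - 1*1556 = (√(-83/21) + √2*(√21/21))² - 1556 = (I*√1743/21 + √42/21)² - 1556 = (√42/21 + I*√1743/21)² - 1556 = -1556 + (√42/21 + I*√1743/21)²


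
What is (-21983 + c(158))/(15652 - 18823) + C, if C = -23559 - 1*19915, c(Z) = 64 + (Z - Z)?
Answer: -137834135/3171 ≈ -43467.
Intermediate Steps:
c(Z) = 64 (c(Z) = 64 + 0 = 64)
C = -43474 (C = -23559 - 19915 = -43474)
(-21983 + c(158))/(15652 - 18823) + C = (-21983 + 64)/(15652 - 18823) - 43474 = -21919/(-3171) - 43474 = -21919*(-1/3171) - 43474 = 21919/3171 - 43474 = -137834135/3171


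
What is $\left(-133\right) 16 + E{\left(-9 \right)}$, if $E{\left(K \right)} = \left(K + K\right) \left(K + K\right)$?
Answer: $-1804$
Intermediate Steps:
$E{\left(K \right)} = 4 K^{2}$ ($E{\left(K \right)} = 2 K 2 K = 4 K^{2}$)
$\left(-133\right) 16 + E{\left(-9 \right)} = \left(-133\right) 16 + 4 \left(-9\right)^{2} = -2128 + 4 \cdot 81 = -2128 + 324 = -1804$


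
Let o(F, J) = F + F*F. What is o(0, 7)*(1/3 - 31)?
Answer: 0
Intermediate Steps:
o(F, J) = F + F²
o(0, 7)*(1/3 - 31) = (0*(1 + 0))*(1/3 - 31) = (0*1)*(⅓ - 31) = 0*(-92/3) = 0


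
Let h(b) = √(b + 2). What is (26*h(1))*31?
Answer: 806*√3 ≈ 1396.0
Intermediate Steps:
h(b) = √(2 + b)
(26*h(1))*31 = (26*√(2 + 1))*31 = (26*√3)*31 = 806*√3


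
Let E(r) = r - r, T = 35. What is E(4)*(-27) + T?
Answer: 35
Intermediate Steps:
E(r) = 0
E(4)*(-27) + T = 0*(-27) + 35 = 0 + 35 = 35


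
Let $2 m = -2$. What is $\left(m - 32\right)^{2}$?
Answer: $1089$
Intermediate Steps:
$m = -1$ ($m = \frac{1}{2} \left(-2\right) = -1$)
$\left(m - 32\right)^{2} = \left(-1 - 32\right)^{2} = \left(-33\right)^{2} = 1089$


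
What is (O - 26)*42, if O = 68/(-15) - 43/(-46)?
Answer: -142961/115 ≈ -1243.1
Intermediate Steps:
O = -2483/690 (O = 68*(-1/15) - 43*(-1/46) = -68/15 + 43/46 = -2483/690 ≈ -3.5985)
(O - 26)*42 = (-2483/690 - 26)*42 = -20423/690*42 = -142961/115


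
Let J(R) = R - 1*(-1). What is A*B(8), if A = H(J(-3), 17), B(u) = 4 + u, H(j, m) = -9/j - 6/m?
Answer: 846/17 ≈ 49.765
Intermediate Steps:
J(R) = 1 + R (J(R) = R + 1 = 1 + R)
A = 141/34 (A = -9/(1 - 3) - 6/17 = -9/(-2) - 6*1/17 = -9*(-½) - 6/17 = 9/2 - 6/17 = 141/34 ≈ 4.1471)
A*B(8) = 141*(4 + 8)/34 = (141/34)*12 = 846/17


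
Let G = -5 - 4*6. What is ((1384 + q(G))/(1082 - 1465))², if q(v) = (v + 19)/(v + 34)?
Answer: 1909924/146689 ≈ 13.020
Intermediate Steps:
G = -29 (G = -5 - 24 = -29)
q(v) = (19 + v)/(34 + v)
((1384 + q(G))/(1082 - 1465))² = ((1384 + (19 - 29)/(34 - 29))/(1082 - 1465))² = ((1384 - 10/5)/(-383))² = ((1384 + (⅕)*(-10))*(-1/383))² = ((1384 - 2)*(-1/383))² = (1382*(-1/383))² = (-1382/383)² = 1909924/146689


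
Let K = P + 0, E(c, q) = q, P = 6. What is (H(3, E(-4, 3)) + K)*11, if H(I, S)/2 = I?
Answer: 132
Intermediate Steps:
H(I, S) = 2*I
K = 6 (K = 6 + 0 = 6)
(H(3, E(-4, 3)) + K)*11 = (2*3 + 6)*11 = (6 + 6)*11 = 12*11 = 132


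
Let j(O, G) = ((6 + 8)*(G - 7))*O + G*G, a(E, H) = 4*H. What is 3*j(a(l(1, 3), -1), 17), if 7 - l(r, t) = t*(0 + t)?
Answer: -813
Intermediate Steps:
l(r, t) = 7 - t² (l(r, t) = 7 - t*(0 + t) = 7 - t*t = 7 - t²)
j(O, G) = G² + O*(-98 + 14*G) (j(O, G) = (14*(-7 + G))*O + G² = (-98 + 14*G)*O + G² = O*(-98 + 14*G) + G² = G² + O*(-98 + 14*G))
3*j(a(l(1, 3), -1), 17) = 3*(17² - 392*(-1) + 14*17*(4*(-1))) = 3*(289 - 98*(-4) + 14*17*(-4)) = 3*(289 + 392 - 952) = 3*(-271) = -813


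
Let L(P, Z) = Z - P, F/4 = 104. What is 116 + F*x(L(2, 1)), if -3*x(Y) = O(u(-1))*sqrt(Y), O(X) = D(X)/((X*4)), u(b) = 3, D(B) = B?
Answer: 116 - 104*I/3 ≈ 116.0 - 34.667*I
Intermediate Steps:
F = 416 (F = 4*104 = 416)
O(X) = 1/4 (O(X) = X/((X*4)) = X/((4*X)) = X*(1/(4*X)) = 1/4)
x(Y) = -sqrt(Y)/12
116 + F*x(L(2, 1)) = 116 + 416*(-sqrt(1 - 1*2)/12) = 116 + 416*(-sqrt(1 - 2)/12) = 116 + 416*(-I/12) = 116 - 104*I/3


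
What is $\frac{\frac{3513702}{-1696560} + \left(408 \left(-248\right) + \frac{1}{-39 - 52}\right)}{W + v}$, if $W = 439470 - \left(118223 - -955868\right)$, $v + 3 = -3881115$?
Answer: $\frac{2603635267347}{116195202727240} \approx 0.022407$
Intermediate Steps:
$v = -3881118$ ($v = -3 - 3881115 = -3881118$)
$W = -634621$ ($W = 439470 - \left(118223 + 955868\right) = 439470 - 1074091 = -634621$)
$\frac{\frac{3513702}{-1696560} + \left(408 \left(-248\right) + \frac{1}{-39 - 52}\right)}{W + v} = \frac{\frac{3513702}{-1696560} + \left(408 \left(-248\right) + \frac{1}{-39 - 52}\right)}{-634621 - 3881118} = \frac{3513702 \left(- \frac{1}{1696560}\right) - \left(101184 - \frac{1}{-91}\right)}{-4515739} = \left(- \frac{585617}{282760} - \frac{9207745}{91}\right) \left(- \frac{1}{4515739}\right) = \left(- \frac{2603635267347}{25731160}\right) \left(- \frac{1}{4515739}\right) = \frac{2603635267347}{116195202727240}$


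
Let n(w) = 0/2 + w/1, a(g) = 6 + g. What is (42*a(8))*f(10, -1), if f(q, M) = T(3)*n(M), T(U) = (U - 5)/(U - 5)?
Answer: -588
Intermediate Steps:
T(U) = 1 (T(U) = (-5 + U)/(-5 + U) = 1)
n(w) = w (n(w) = 0*(1/2) + w*1 = 0 + w = w)
f(q, M) = M (f(q, M) = 1*M = M)
(42*a(8))*f(10, -1) = (42*(6 + 8))*(-1) = (42*14)*(-1) = 588*(-1) = -588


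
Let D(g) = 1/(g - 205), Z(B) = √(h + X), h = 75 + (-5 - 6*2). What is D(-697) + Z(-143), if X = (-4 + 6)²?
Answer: -1/902 + √62 ≈ 7.8729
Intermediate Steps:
h = 58 (h = 75 + (-5 - 12) = 75 - 17 = 58)
X = 4 (X = 2² = 4)
Z(B) = √62 (Z(B) = √(58 + 4) = √62)
D(g) = 1/(-205 + g)
D(-697) + Z(-143) = 1/(-205 - 697) + √62 = 1/(-902) + √62 = -1/902 + √62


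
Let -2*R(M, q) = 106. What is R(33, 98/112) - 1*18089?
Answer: -18142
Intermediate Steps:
R(M, q) = -53 (R(M, q) = -½*106 = -53)
R(33, 98/112) - 1*18089 = -53 - 1*18089 = -53 - 18089 = -18142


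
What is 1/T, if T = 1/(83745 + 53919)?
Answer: 137664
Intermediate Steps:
T = 1/137664 ≈ 7.2641e-6
1/T = 1/(1/137664) = 137664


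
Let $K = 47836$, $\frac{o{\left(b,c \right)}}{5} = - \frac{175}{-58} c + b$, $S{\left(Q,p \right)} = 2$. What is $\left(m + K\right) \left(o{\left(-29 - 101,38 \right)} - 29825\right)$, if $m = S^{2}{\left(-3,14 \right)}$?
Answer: $- \frac{41484456000}{29} \approx -1.4305 \cdot 10^{9}$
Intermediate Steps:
$o{\left(b,c \right)} = 5 b + \frac{875 c}{58}$ ($o{\left(b,c \right)} = 5 \left(- \frac{175}{-58} c + b\right) = 5 \left(\left(-175\right) \left(- \frac{1}{58}\right) c + b\right) = 5 \left(\frac{175 c}{58} + b\right) = 5 \left(b + \frac{175 c}{58}\right) = 5 b + \frac{875 c}{58}$)
$m = 4$ ($m = 2^{2} = 4$)
$\left(m + K\right) \left(o{\left(-29 - 101,38 \right)} - 29825\right) = \left(4 + 47836\right) \left(\left(5 \left(-29 - 101\right) + \frac{875}{58} \cdot 38\right) - 29825\right) = 47840 \left(\left(5 \left(-29 - 101\right) + \frac{16625}{29}\right) - 29825\right) = 47840 \left(\left(5 \left(-130\right) + \frac{16625}{29}\right) - 29825\right) = 47840 \left(\left(-650 + \frac{16625}{29}\right) - 29825\right) = 47840 \left(- \frac{2225}{29} - 29825\right) = 47840 \left(- \frac{867150}{29}\right) = - \frac{41484456000}{29}$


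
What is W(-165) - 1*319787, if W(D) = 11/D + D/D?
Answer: -4796791/15 ≈ -3.1979e+5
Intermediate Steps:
W(D) = 1 + 11/D (W(D) = 11/D + 1 = 1 + 11/D)
W(-165) - 1*319787 = (11 - 165)/(-165) - 1*319787 = -1/165*(-154) - 319787 = 14/15 - 319787 = -4796791/15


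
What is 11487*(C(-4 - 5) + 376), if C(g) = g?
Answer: 4215729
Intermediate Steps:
11487*(C(-4 - 5) + 376) = 11487*((-4 - 5) + 376) = 11487*(-9 + 376) = 11487*367 = 4215729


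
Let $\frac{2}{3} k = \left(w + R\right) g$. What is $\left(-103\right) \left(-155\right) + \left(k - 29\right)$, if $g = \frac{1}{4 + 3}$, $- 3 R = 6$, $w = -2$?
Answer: $\frac{111546}{7} \approx 15935.0$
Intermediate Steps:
$R = -2$ ($R = \left(- \frac{1}{3}\right) 6 = -2$)
$g = \frac{1}{7} \approx 0.14286$
$k = - \frac{6}{7}$ ($k = \frac{3 \left(-2 - 2\right) \frac{1}{7}}{2} = \frac{3 \left(\left(-4\right) \frac{1}{7}\right)}{2} = \frac{3}{2} \left(- \frac{4}{7}\right) = - \frac{6}{7} \approx -0.85714$)
$\left(-103\right) \left(-155\right) + \left(k - 29\right) = \left(-103\right) \left(-155\right) - \frac{209}{7} = 15965 - \frac{209}{7} = \frac{111546}{7}$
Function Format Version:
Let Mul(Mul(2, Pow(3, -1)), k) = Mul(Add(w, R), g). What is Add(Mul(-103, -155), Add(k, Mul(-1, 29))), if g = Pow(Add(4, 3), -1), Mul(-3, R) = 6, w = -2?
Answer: Rational(111546, 7) ≈ 15935.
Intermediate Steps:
R = -2 (R = Mul(Rational(-1, 3), 6) = -2)
g = Rational(1, 7) (g = Pow(7, -1) = Rational(1, 7) ≈ 0.14286)
k = Rational(-6, 7) (k = Mul(Rational(3, 2), Mul(Add(-2, -2), Rational(1, 7))) = Mul(Rational(3, 2), Mul(-4, Rational(1, 7))) = Mul(Rational(3, 2), Rational(-4, 7)) = Rational(-6, 7) ≈ -0.85714)
Add(Mul(-103, -155), Add(k, Mul(-1, 29))) = Add(Mul(-103, -155), Add(Rational(-6, 7), Mul(-1, 29))) = Add(15965, Add(Rational(-6, 7), -29)) = Add(15965, Rational(-209, 7)) = Rational(111546, 7)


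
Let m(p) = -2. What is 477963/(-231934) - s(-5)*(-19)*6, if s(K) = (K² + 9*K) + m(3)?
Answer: -582168435/231934 ≈ -2510.1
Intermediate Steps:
s(K) = -2 + K² + 9*K (s(K) = (K² + 9*K) - 2 = -2 + K² + 9*K)
477963/(-231934) - s(-5)*(-19)*6 = 477963/(-231934) - (-2 + (-5)² + 9*(-5))*(-19)*6 = 477963*(-1/231934) - (-2 + 25 - 45)*(-19)*6 = -477963/231934 - (-22*(-19))*6 = -477963/231934 - 418*6 = -477963/231934 - 1*2508 = -477963/231934 - 2508 = -582168435/231934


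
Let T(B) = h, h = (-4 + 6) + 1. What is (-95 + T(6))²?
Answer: 8464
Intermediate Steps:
h = 3 (h = 2 + 1 = 3)
T(B) = 3
(-95 + T(6))² = (-95 + 3)² = (-92)² = 8464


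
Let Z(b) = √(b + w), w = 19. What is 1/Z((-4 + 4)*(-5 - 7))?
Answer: √19/19 ≈ 0.22942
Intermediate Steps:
Z(b) = √(19 + b) (Z(b) = √(b + 19) = √(19 + b))
1/Z((-4 + 4)*(-5 - 7)) = 1/(√(19 + (-4 + 4)*(-5 - 7))) = 1/(√(19 + 0*(-12))) = 1/(√(19 + 0)) = 1/(√19) = √19/19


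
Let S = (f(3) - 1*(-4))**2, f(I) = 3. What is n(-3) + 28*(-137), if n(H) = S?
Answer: -3787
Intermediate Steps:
S = 49 (S = (3 - 1*(-4))**2 = (3 + 4)**2 = 7**2 = 49)
n(H) = 49
n(-3) + 28*(-137) = 49 + 28*(-137) = 49 - 3836 = -3787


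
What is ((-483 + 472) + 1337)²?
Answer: 1758276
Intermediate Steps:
((-483 + 472) + 1337)² = (-11 + 1337)² = 1326² = 1758276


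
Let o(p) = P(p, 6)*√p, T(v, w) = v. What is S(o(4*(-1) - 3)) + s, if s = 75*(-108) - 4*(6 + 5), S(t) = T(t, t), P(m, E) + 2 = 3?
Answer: -8144 + I*√7 ≈ -8144.0 + 2.6458*I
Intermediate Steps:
P(m, E) = 1 (P(m, E) = -2 + 3 = 1)
o(p) = √p (o(p) = 1*√p = √p)
S(t) = t
s = -8144 (s = -8100 - 4*11 = -8100 - 44 = -8144)
S(o(4*(-1) - 3)) + s = √(4*(-1) - 3) - 8144 = √(-4 - 3) - 8144 = √(-7) - 8144 = I*√7 - 8144 = -8144 + I*√7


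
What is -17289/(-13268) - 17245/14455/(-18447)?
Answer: 922072920385/707586115236 ≈ 1.3031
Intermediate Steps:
-17289/(-13268) - 17245/14455/(-18447) = -17289*(-1/13268) - 17245*1/14455*(-1/18447) = 17289/13268 - 3449/2891*(-1/18447) = 17289/13268 + 3449/53330277 = 922072920385/707586115236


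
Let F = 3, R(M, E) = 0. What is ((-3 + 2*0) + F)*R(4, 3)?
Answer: 0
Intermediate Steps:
((-3 + 2*0) + F)*R(4, 3) = ((-3 + 2*0) + 3)*0 = ((-3 + 0) + 3)*0 = (-3 + 3)*0 = 0*0 = 0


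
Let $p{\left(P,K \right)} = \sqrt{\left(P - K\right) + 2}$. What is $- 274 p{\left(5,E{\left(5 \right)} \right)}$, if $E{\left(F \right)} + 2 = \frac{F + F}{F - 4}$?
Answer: $- 274 i \approx - 274.0 i$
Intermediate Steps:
$E{\left(F \right)} = -2 + \frac{2 F}{-4 + F}$ ($E{\left(F \right)} = -2 + \frac{F + F}{F - 4} = -2 + \frac{2 F}{-4 + F}$)
$p{\left(P,K \right)} = \sqrt{2 + P - K}$
$- 274 p{\left(5,E{\left(5 \right)} \right)} = - 274 \sqrt{2 + 5 - \frac{8}{-4 + 5}} = - 274 \sqrt{2 + 5 - \frac{8}{1}} = - 274 \sqrt{2 + 5 - 8 \cdot 1} = - 274 \sqrt{2 + 5 - 8} = - 274 \sqrt{-1} = - 274 i$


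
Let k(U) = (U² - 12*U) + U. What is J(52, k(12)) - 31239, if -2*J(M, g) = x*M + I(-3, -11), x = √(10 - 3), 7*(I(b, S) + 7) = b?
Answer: -218647/7 - 26*√7 ≈ -31304.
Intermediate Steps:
I(b, S) = -7 + b/7
k(U) = U² - 11*U
x = √7 ≈ 2.6458
J(M, g) = 26/7 - M*√7/2 (J(M, g) = -(√7*M + (-7 + (⅐)*(-3)))/2 = -(M*√7 + (-7 - 3/7))/2 = -(M*√7 - 52/7)/2 = -(-52/7 + M*√7)/2 = 26/7 - M*√7/2)
J(52, k(12)) - 31239 = (26/7 - ½*52*√7) - 31239 = (26/7 - 26*√7) - 31239 = -218647/7 - 26*√7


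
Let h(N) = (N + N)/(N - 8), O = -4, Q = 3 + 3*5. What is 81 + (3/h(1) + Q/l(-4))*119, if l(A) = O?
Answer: -1704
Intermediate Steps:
Q = 18 (Q = 3 + 15 = 18)
l(A) = -4
h(N) = 2*N/(-8 + N) (h(N) = (2*N)/(-8 + N) = 2*N/(-8 + N))
81 + (3/h(1) + Q/l(-4))*119 = 81 + (3/((2*1/(-8 + 1))) + 18/(-4))*119 = 81 + (3/((2*1/(-7))) + 18*(-¼))*119 = 81 + (3/((2*1*(-⅐))) - 9/2)*119 = 81 + (3/(-2/7) - 9/2)*119 = 81 + (3*(-7/2) - 9/2)*119 = 81 + (-21/2 - 9/2)*119 = 81 - 15*119 = 81 - 1785 = -1704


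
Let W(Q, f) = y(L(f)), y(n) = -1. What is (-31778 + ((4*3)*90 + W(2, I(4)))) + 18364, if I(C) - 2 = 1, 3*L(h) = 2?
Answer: -12335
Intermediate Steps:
L(h) = ⅔ (L(h) = (⅓)*2 = ⅔)
I(C) = 3 (I(C) = 2 + 1 = 3)
W(Q, f) = -1
(-31778 + ((4*3)*90 + W(2, I(4)))) + 18364 = (-31778 + ((4*3)*90 - 1)) + 18364 = (-31778 + (12*90 - 1)) + 18364 = (-31778 + (1080 - 1)) + 18364 = (-31778 + 1079) + 18364 = -30699 + 18364 = -12335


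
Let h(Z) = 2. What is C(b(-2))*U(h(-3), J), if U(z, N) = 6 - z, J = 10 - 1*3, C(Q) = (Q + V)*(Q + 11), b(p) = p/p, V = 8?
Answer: 432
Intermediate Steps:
b(p) = 1
C(Q) = (8 + Q)*(11 + Q) (C(Q) = (Q + 8)*(Q + 11) = (8 + Q)*(11 + Q))
J = 7 (J = 10 - 3 = 7)
C(b(-2))*U(h(-3), J) = (88 + 1**2 + 19*1)*(6 - 1*2) = (88 + 1 + 19)*(6 - 2) = 108*4 = 432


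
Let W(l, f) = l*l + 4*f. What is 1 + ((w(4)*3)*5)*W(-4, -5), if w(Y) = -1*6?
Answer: 361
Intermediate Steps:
w(Y) = -6
W(l, f) = l² + 4*f
1 + ((w(4)*3)*5)*W(-4, -5) = 1 + (-6*3*5)*((-4)² + 4*(-5)) = 1 + (-18*5)*(16 - 20) = 1 - 90*(-4) = 1 + 360 = 361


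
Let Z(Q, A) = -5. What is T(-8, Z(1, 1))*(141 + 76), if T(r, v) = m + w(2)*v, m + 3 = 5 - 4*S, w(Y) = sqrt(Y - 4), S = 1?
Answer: -434 - 1085*I*sqrt(2) ≈ -434.0 - 1534.4*I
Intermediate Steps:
w(Y) = sqrt(-4 + Y)
m = -2 (m = -3 + (5 - 4*1) = -3 + (5 - 4) = -3 + 1 = -2)
T(r, v) = -2 + I*v*sqrt(2) (T(r, v) = -2 + sqrt(-4 + 2)*v = -2 + sqrt(-2)*v = -2 + (I*sqrt(2))*v = -2 + I*v*sqrt(2))
T(-8, Z(1, 1))*(141 + 76) = (-2 + I*(-5)*sqrt(2))*(141 + 76) = (-2 - 5*I*sqrt(2))*217 = -434 - 1085*I*sqrt(2)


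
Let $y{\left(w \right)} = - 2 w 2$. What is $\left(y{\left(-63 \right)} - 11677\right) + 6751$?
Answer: $-4674$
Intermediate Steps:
$y{\left(w \right)} = - 4 w$
$\left(y{\left(-63 \right)} - 11677\right) + 6751 = \left(\left(-4\right) \left(-63\right) - 11677\right) + 6751 = \left(252 - 11677\right) + 6751 = -11425 + 6751 = -4674$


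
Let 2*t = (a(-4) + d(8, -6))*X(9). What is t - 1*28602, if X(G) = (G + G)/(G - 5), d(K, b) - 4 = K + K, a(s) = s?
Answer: -28566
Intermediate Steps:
d(K, b) = 4 + 2*K (d(K, b) = 4 + (K + K) = 4 + 2*K)
X(G) = 2*G/(-5 + G) (X(G) = (2*G)/(-5 + G) = 2*G/(-5 + G))
t = 36 (t = ((-4 + (4 + 2*8))*(2*9/(-5 + 9)))/2 = ((-4 + (4 + 16))*(2*9/4))/2 = ((-4 + 20)*(2*9*(¼)))/2 = (16*(9/2))/2 = (½)*72 = 36)
t - 1*28602 = 36 - 1*28602 = 36 - 28602 = -28566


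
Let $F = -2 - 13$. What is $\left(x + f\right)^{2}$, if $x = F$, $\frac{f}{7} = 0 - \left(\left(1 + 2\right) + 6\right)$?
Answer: $6084$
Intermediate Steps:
$f = -63$ ($f = 7 \left(0 - \left(\left(1 + 2\right) + 6\right)\right) = 7 \left(0 - \left(3 + 6\right)\right) = 7 \left(0 - 9\right) = 7 \left(-9\right) = -63$)
$F = -15$
$x = -15$
$\left(x + f\right)^{2} = \left(-15 - 63\right)^{2} = \left(-78\right)^{2} = 6084$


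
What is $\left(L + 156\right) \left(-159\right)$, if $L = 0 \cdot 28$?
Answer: $-24804$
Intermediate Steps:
$L = 0$
$\left(L + 156\right) \left(-159\right) = \left(0 + 156\right) \left(-159\right) = 156 \left(-159\right) = -24804$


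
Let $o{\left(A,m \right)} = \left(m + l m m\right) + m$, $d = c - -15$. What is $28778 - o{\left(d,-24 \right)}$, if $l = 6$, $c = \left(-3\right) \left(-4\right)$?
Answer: $25370$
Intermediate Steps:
$c = 12$
$d = 27$ ($d = 12 - -15 = 12 + 15 = 27$)
$o{\left(A,m \right)} = 2 m + 6 m^{2}$ ($o{\left(A,m \right)} = \left(m + 6 m m\right) + m = \left(m + 6 m^{2}\right) + m = 2 m + 6 m^{2}$)
$28778 - o{\left(d,-24 \right)} = 28778 - 2 \left(-24\right) \left(1 + 3 \left(-24\right)\right) = 28778 - 2 \left(-24\right) \left(1 - 72\right) = 28778 - 2 \left(-24\right) \left(-71\right) = 28778 - 3408 = 25370$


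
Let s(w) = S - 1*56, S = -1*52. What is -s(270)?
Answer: 108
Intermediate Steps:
S = -52
s(w) = -108 (s(w) = -52 - 1*56 = -52 - 56 = -108)
-s(270) = -1*(-108) = 108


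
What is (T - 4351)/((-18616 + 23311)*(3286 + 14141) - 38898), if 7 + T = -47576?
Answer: -51934/81780867 ≈ -0.00063504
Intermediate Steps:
T = -47583 (T = -7 - 47576 = -47583)
(T - 4351)/((-18616 + 23311)*(3286 + 14141) - 38898) = (-47583 - 4351)/((-18616 + 23311)*(3286 + 14141) - 38898) = -51934/(4695*17427 - 38898) = -51934/(81819765 - 38898) = -51934/81780867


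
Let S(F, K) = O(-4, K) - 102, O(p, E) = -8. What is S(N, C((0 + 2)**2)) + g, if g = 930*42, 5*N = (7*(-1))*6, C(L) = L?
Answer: 38950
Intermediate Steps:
N = -42/5 (N = ((7*(-1))*6)/5 = (-7*6)/5 = (1/5)*(-42) = -42/5 ≈ -8.4000)
S(F, K) = -110 (S(F, K) = -8 - 102 = -110)
g = 39060
S(N, C((0 + 2)**2)) + g = -110 + 39060 = 38950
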